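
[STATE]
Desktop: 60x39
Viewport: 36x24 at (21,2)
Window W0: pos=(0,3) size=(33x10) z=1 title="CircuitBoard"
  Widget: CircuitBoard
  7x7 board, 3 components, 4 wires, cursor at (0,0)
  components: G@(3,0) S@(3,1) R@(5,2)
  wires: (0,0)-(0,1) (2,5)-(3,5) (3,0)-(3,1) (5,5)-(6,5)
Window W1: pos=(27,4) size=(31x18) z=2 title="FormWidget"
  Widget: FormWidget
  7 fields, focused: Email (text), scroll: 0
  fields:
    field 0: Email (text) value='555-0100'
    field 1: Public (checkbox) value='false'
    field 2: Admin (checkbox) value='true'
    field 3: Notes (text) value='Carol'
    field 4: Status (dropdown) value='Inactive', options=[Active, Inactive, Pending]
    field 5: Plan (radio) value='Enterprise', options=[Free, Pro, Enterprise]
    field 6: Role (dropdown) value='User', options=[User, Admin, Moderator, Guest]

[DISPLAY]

                                    
━━━━━━━━━━━┓                        
      ┏━━━━━━━━━━━━━━━━━━━━━━━━━━━━━
──────┃ FormWidget                  
      ┠─────────────────────────────
      ┃> Email:      [555-0100     ]
      ┃  Public:     [ ]            
      ┃  Admin:      [x]            
      ┃  Notes:      [Carol        ]
    · ┃  Status:     [Inactive    ▼]
━━━━━━┃  Plan:       ( ) Free  ( ) P
      ┃  Role:       [User        ▼]
      ┃                             
      ┃                             
      ┃                             
      ┃                             
      ┃                             
      ┃                             
      ┃                             
      ┗━━━━━━━━━━━━━━━━━━━━━━━━━━━━━
                                    
                                    
                                    
                                    


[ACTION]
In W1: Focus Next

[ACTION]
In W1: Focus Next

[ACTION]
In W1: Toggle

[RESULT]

                                    
━━━━━━━━━━━┓                        
      ┏━━━━━━━━━━━━━━━━━━━━━━━━━━━━━
──────┃ FormWidget                  
      ┠─────────────────────────────
      ┃  Email:      [555-0100     ]
      ┃  Public:     [ ]            
      ┃> Admin:      [ ]            
      ┃  Notes:      [Carol        ]
    · ┃  Status:     [Inactive    ▼]
━━━━━━┃  Plan:       ( ) Free  ( ) P
      ┃  Role:       [User        ▼]
      ┃                             
      ┃                             
      ┃                             
      ┃                             
      ┃                             
      ┃                             
      ┃                             
      ┗━━━━━━━━━━━━━━━━━━━━━━━━━━━━━
                                    
                                    
                                    
                                    


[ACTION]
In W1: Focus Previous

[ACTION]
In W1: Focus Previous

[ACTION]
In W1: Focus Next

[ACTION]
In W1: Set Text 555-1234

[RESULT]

                                    
━━━━━━━━━━━┓                        
      ┏━━━━━━━━━━━━━━━━━━━━━━━━━━━━━
──────┃ FormWidget                  
      ┠─────────────────────────────
      ┃  Email:      [555-0100     ]
      ┃> Public:     [ ]            
      ┃  Admin:      [ ]            
      ┃  Notes:      [Carol        ]
    · ┃  Status:     [Inactive    ▼]
━━━━━━┃  Plan:       ( ) Free  ( ) P
      ┃  Role:       [User        ▼]
      ┃                             
      ┃                             
      ┃                             
      ┃                             
      ┃                             
      ┃                             
      ┃                             
      ┗━━━━━━━━━━━━━━━━━━━━━━━━━━━━━
                                    
                                    
                                    
                                    


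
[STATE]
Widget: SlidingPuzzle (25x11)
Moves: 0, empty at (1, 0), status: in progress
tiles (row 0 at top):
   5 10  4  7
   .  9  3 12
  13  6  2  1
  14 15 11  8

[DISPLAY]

┌────┬────┬────┬────┐    
│  5 │ 10 │  4 │  7 │    
├────┼────┼────┼────┤    
│    │  9 │  3 │ 12 │    
├────┼────┼────┼────┤    
│ 13 │  6 │  2 │  1 │    
├────┼────┼────┼────┤    
│ 14 │ 15 │ 11 │  8 │    
└────┴────┴────┴────┘    
Moves: 0                 
                         


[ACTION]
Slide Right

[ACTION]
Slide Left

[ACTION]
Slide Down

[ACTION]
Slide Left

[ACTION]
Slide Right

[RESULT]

┌────┬────┬────┬────┐    
│  5 │    │  4 │  7 │    
├────┼────┼────┼────┤    
│  9 │ 10 │  3 │ 12 │    
├────┼────┼────┼────┤    
│ 13 │  6 │  2 │  1 │    
├────┼────┼────┼────┤    
│ 14 │ 15 │ 11 │  8 │    
└────┴────┴────┴────┘    
Moves: 4                 
                         


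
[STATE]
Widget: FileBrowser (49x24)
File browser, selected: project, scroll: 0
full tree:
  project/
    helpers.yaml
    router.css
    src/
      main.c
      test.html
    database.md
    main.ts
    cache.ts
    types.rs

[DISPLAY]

> [-] project/                                   
    helpers.yaml                                 
    router.css                                   
    [+] src/                                     
    database.md                                  
    main.ts                                      
    cache.ts                                     
    types.rs                                     
                                                 
                                                 
                                                 
                                                 
                                                 
                                                 
                                                 
                                                 
                                                 
                                                 
                                                 
                                                 
                                                 
                                                 
                                                 
                                                 


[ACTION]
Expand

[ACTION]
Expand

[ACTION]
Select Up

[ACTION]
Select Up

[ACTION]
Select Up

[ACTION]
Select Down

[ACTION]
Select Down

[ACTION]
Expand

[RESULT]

  [-] project/                                   
    helpers.yaml                                 
  > router.css                                   
    [+] src/                                     
    database.md                                  
    main.ts                                      
    cache.ts                                     
    types.rs                                     
                                                 
                                                 
                                                 
                                                 
                                                 
                                                 
                                                 
                                                 
                                                 
                                                 
                                                 
                                                 
                                                 
                                                 
                                                 
                                                 


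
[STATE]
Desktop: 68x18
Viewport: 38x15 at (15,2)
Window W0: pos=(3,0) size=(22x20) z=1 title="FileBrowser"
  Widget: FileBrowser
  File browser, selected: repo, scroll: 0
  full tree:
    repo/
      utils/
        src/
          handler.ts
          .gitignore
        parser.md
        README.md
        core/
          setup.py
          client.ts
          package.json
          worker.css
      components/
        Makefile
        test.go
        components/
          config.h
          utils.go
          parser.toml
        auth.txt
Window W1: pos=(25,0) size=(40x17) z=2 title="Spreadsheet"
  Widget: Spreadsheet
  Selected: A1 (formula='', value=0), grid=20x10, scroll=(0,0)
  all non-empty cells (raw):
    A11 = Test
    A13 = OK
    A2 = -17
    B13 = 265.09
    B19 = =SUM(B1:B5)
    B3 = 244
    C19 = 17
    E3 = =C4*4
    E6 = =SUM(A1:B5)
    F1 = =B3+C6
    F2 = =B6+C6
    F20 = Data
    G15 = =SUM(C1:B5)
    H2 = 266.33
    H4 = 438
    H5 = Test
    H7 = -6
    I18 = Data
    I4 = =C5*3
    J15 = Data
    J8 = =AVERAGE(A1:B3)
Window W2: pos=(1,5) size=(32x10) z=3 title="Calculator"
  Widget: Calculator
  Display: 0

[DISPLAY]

─────────┨┠───────────────────────────
         ┃┃A1:                        
ls/      ┃┃       A       B       C   
━━━━━━━━━━━━━━━━━┓--------------------
                 ┃  [0]       0       
─────────────────┨  -17       0       
                0┃    0     244       
───┐             ┃    0       0       
 ÷ │             ┃    0       0       
───┤             ┃    0       0       
 × │             ┃    0       0       
───┘             ┃    0       0       
━━━━━━━━━━━━━━━━━┛    0       0       
         ┃┃ 10        0       0       
         ┃┗━━━━━━━━━━━━━━━━━━━━━━━━━━━


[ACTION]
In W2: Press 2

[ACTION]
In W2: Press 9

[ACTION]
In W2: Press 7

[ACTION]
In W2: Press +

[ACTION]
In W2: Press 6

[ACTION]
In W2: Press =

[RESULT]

─────────┨┠───────────────────────────
         ┃┃A1:                        
ls/      ┃┃       A       B       C   
━━━━━━━━━━━━━━━━━┓--------------------
                 ┃  [0]       0       
─────────────────┨  -17       0       
              303┃    0     244       
───┐             ┃    0       0       
 ÷ │             ┃    0       0       
───┤             ┃    0       0       
 × │             ┃    0       0       
───┘             ┃    0       0       
━━━━━━━━━━━━━━━━━┛    0       0       
         ┃┃ 10        0       0       
         ┃┗━━━━━━━━━━━━━━━━━━━━━━━━━━━


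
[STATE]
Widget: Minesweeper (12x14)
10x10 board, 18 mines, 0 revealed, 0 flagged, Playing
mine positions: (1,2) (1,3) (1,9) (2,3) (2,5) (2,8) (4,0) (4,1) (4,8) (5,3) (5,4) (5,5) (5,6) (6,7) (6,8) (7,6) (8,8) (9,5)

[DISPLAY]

■■■■■■■■■■  
■■■■■■■■■■  
■■■■■■■■■■  
■■■■■■■■■■  
■■■■■■■■■■  
■■■■■■■■■■  
■■■■■■■■■■  
■■■■■■■■■■  
■■■■■■■■■■  
■■■■■■■■■■  
            
            
            
            


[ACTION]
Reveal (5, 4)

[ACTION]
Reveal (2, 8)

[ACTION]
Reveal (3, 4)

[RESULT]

■■■■■■■■■■  
■■✹✹■■■■■✹  
■■■✹■✹■■✹■  
■■■■■■■■■■  
✹✹■■■■■■✹■  
■■■✹✹✹✹■■■  
■■■■■■■✹✹■  
■■■■■■✹■■■  
■■■■■■■■✹■  
■■■■■✹■■■■  
            
            
            
            


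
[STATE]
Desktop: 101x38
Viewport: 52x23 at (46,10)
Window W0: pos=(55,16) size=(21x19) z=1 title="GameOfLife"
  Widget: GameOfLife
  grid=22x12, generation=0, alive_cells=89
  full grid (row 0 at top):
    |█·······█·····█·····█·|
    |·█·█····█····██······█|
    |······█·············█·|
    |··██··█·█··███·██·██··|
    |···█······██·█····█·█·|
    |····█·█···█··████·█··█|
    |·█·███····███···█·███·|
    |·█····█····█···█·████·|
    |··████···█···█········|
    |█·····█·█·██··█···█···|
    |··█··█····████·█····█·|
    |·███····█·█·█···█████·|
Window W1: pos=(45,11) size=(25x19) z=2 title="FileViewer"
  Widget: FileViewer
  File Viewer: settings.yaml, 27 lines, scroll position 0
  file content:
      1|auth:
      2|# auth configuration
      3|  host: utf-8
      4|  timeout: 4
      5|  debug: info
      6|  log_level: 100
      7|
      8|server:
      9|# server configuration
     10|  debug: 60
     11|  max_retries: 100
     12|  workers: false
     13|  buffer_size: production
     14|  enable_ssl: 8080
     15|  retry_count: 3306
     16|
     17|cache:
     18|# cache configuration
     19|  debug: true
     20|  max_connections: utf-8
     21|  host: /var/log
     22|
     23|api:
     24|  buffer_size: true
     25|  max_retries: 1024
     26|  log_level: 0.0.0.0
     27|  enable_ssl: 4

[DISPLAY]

                                                    
━━━━━━━━━━━━━━━━━━━━━━━┓                            
 FileViewer            ┃                            
───────────────────────┨                            
auth:                 ▲┃                            
# auth configuration  █┃                            
  host: utf-8         ░┃━━━━━┓                      
  timeout: 4          ░┃     ┃                      
  debug: info         ░┃─────┨                      
  log_level: 100      ░┃     ┃                      
                      ░┃·····┃                      
server:               ░┃·····┃                      
# server configuration░┃·····┃                      
  debug: 60           ░┃██·██┃                      
  max_retries: 100    ░┃···█·┃                      
  workers: false      ░┃██·█·┃                      
  buffer_size: product░┃·█·██┃                      
  enable_ssl: 8080    ░┃█·███┃                      
  retry_count: 3306   ▼┃·····┃                      
━━━━━━━━━━━━━━━━━━━━━━━┛···█·┃                      
         ┃·█··█····████·█····┃                      
         ┃███····█·█·█···████┃                      
         ┃                   ┃                      


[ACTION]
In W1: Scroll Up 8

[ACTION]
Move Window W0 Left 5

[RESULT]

                                                    
━━━━━━━━━━━━━━━━━━━━━━━┓                            
 FileViewer            ┃                            
───────────────────────┨                            
auth:                 ▲┃                            
# auth configuration  █┃                            
  host: utf-8         ░┃┓                           
  timeout: 4          ░┃┃                           
  debug: info         ░┃┨                           
  log_level: 100      ░┃┃                           
                      ░┃┃                           
server:               ░┃┃                           
# server configuration░┃┃                           
  debug: 60           ░┃┃                           
  max_retries: 100    ░┃┃                           
  workers: false      ░┃┃                           
  buffer_size: product░┃┃                           
  enable_ssl: 8080    ░┃┃                           
  retry_count: 3306   ▼┃┃                           
━━━━━━━━━━━━━━━━━━━━━━━┛┃                           
    ┃·█··█····████·█····┃                           
    ┃███····█·█·█···████┃                           
    ┃                   ┃                           


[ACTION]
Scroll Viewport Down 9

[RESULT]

# auth configuration  █┃                            
  host: utf-8         ░┃┓                           
  timeout: 4          ░┃┃                           
  debug: info         ░┃┨                           
  log_level: 100      ░┃┃                           
                      ░┃┃                           
server:               ░┃┃                           
# server configuration░┃┃                           
  debug: 60           ░┃┃                           
  max_retries: 100    ░┃┃                           
  workers: false      ░┃┃                           
  buffer_size: product░┃┃                           
  enable_ssl: 8080    ░┃┃                           
  retry_count: 3306   ▼┃┃                           
━━━━━━━━━━━━━━━━━━━━━━━┛┃                           
    ┃·█··█····████·█····┃                           
    ┃███····█·█·█···████┃                           
    ┃                   ┃                           
    ┃                   ┃                           
    ┗━━━━━━━━━━━━━━━━━━━┛                           
                                                    
                                                    
                                                    


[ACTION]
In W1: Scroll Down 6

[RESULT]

server:               ░┃                            
# server configuration░┃┓                           
  debug: 60           ░┃┃                           
  max_retries: 100    ░┃┨                           
  workers: false      ░┃┃                           
  buffer_size: product░┃┃                           
  enable_ssl: 8080    █┃┃                           
  retry_count: 3306   ░┃┃                           
                      ░┃┃                           
cache:                ░┃┃                           
# cache configuration ░┃┃                           
  debug: true         ░┃┃                           
  max_connections: utf░┃┃                           
  host: /var/log      ▼┃┃                           
━━━━━━━━━━━━━━━━━━━━━━━┛┃                           
    ┃·█··█····████·█····┃                           
    ┃███····█·█·█···████┃                           
    ┃                   ┃                           
    ┃                   ┃                           
    ┗━━━━━━━━━━━━━━━━━━━┛                           
                                                    
                                                    
                                                    


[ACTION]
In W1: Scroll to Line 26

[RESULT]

  enable_ssl: 8080    ░┃                            
  retry_count: 3306   ░┃┓                           
                      ░┃┃                           
cache:                ░┃┨                           
# cache configuration ░┃┃                           
  debug: true         ░┃┃                           
  max_connections: utf░┃┃                           
  host: /var/log      ░┃┃                           
                      ░┃┃                           
api:                  ░┃┃                           
  buffer_size: true   ░┃┃                           
  max_retries: 1024   ░┃┃                           
  log_level: 0.0.0.0  █┃┃                           
  enable_ssl: 4       ▼┃┃                           
━━━━━━━━━━━━━━━━━━━━━━━┛┃                           
    ┃·█··█····████·█····┃                           
    ┃███····█·█·█···████┃                           
    ┃                   ┃                           
    ┃                   ┃                           
    ┗━━━━━━━━━━━━━━━━━━━┛                           
                                                    
                                                    
                                                    


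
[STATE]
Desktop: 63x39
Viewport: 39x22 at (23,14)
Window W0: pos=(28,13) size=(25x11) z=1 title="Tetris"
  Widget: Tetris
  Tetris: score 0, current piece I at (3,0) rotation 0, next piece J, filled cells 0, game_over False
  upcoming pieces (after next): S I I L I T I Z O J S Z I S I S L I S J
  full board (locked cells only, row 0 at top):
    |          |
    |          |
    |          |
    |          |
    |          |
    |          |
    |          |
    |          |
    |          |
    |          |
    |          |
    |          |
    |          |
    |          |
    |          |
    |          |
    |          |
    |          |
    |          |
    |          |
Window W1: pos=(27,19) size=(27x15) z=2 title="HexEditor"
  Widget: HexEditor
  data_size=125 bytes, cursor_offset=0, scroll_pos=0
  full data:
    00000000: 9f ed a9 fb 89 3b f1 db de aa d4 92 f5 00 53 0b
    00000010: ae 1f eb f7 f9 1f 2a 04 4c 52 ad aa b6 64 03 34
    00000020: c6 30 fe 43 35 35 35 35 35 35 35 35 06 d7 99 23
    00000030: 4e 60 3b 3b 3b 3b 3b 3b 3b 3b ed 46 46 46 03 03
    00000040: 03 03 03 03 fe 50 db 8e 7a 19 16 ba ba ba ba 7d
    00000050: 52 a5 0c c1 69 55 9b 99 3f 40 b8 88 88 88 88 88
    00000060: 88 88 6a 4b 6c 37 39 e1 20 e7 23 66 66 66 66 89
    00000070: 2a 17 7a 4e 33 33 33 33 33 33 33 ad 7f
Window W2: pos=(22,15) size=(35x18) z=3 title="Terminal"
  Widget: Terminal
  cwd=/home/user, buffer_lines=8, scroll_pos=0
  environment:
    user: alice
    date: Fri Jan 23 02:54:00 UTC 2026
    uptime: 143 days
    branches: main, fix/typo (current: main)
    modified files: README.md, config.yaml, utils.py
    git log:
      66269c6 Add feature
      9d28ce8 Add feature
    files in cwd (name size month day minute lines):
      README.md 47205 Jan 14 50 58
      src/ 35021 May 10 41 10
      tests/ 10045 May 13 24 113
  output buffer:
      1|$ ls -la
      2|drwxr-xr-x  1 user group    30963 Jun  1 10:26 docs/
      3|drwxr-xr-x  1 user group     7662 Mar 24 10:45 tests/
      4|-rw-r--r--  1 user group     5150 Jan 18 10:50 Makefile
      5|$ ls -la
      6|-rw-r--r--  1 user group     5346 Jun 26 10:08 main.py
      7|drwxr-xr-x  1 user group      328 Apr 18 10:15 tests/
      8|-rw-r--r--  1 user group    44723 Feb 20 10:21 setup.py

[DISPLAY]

     ┃ Tetris                ┃         
━━━━━━━━━━━━━━━━━━━━━━━━━━━━━━━━━┓     
 Terminal                        ┃     
─────────────────────────────────┨     
$ ls -la                         ┃     
drwxr-xr-x  1 user group    30963┃     
drwxr-xr-x  1 user group     7662┃     
-rw-r--r--  1 user group     5150┃     
$ ls -la                         ┃     
-rw-r--r--  1 user group     5346┃     
drwxr-xr-x  1 user group      328┃     
-rw-r--r--  1 user group    44723┃     
$ █                              ┃     
                                 ┃     
                                 ┃     
                                 ┃     
                                 ┃     
                                 ┃     
━━━━━━━━━━━━━━━━━━━━━━━━━━━━━━━━━┛     
    ┗━━━━━━━━━━━━━━━━━━━━━━━━━┛        
                                       
                                       


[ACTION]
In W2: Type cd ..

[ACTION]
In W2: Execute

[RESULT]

     ┃ Tetris                ┃         
━━━━━━━━━━━━━━━━━━━━━━━━━━━━━━━━━┓     
 Terminal                        ┃     
─────────────────────────────────┨     
$ ls -la                         ┃     
drwxr-xr-x  1 user group    30963┃     
drwxr-xr-x  1 user group     7662┃     
-rw-r--r--  1 user group     5150┃     
$ ls -la                         ┃     
-rw-r--r--  1 user group     5346┃     
drwxr-xr-x  1 user group      328┃     
-rw-r--r--  1 user group    44723┃     
$ cd ..                          ┃     
                                 ┃     
$ █                              ┃     
                                 ┃     
                                 ┃     
                                 ┃     
━━━━━━━━━━━━━━━━━━━━━━━━━━━━━━━━━┛     
    ┗━━━━━━━━━━━━━━━━━━━━━━━━━┛        
                                       
                                       


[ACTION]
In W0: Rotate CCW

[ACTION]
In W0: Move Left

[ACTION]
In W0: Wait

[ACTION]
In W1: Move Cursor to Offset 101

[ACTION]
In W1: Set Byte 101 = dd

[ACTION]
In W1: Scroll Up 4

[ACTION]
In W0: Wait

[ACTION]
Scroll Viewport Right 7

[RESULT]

    ┃ Tetris                ┃          
━━━━━━━━━━━━━━━━━━━━━━━━━━━━━━━━┓      
Terminal                        ┃      
────────────────────────────────┨      
 ls -la                         ┃      
rwxr-xr-x  1 user group    30963┃      
rwxr-xr-x  1 user group     7662┃      
rw-r--r--  1 user group     5150┃      
 ls -la                         ┃      
rw-r--r--  1 user group     5346┃      
rwxr-xr-x  1 user group      328┃      
rw-r--r--  1 user group    44723┃      
 cd ..                          ┃      
                                ┃      
 █                              ┃      
                                ┃      
                                ┃      
                                ┃      
━━━━━━━━━━━━━━━━━━━━━━━━━━━━━━━━┛      
   ┗━━━━━━━━━━━━━━━━━━━━━━━━━┛         
                                       
                                       


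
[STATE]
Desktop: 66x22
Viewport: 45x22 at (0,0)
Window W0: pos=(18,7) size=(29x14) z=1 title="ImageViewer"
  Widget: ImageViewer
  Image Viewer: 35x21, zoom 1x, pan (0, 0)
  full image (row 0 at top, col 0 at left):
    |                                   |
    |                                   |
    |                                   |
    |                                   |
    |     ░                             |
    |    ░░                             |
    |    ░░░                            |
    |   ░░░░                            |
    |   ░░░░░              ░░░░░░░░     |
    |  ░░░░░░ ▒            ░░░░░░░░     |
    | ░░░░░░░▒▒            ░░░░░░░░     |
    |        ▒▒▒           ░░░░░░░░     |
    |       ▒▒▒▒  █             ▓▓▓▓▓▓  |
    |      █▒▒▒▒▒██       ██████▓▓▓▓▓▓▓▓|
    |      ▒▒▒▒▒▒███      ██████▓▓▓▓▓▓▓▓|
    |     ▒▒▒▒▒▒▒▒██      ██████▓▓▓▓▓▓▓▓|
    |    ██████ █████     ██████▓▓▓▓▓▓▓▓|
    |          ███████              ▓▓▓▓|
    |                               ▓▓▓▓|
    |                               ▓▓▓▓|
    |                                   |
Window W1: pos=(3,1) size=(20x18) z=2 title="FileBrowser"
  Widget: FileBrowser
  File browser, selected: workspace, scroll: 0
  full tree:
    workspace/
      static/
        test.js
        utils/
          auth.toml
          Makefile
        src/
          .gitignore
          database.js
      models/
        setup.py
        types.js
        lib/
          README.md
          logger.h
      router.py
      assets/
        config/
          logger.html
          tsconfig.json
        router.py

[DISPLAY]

                                             
   ┏━━━━━━━━━━━━━━━━━━┓                      
   ┃ FileBrowser      ┃                      
   ┠──────────────────┨                      
   ┃> [-] workspace/  ┃                      
   ┃    [+] static/   ┃                      
   ┃    [+] models/   ┃                      
   ┃    router.py     ┃━━━━━━━━━━━━━━━━━━━━━━
   ┃    [+] assets/   ┃geViewer              
   ┃                  ┃──────────────────────
   ┃                  ┃                      
   ┃                  ┃                      
   ┃                  ┃                      
   ┃                  ┃                      
   ┃                  ┃ ░                    
   ┃                  ┃░░                    
   ┃                  ┃░░░                   
   ┃                  ┃░░░                   
   ┗━━━━━━━━━━━━━━━━━━┛░░░░              ░░░░
                  ┃  ░░░░░░ ▒            ░░░░
                  ┗━━━━━━━━━━━━━━━━━━━━━━━━━━
                                             


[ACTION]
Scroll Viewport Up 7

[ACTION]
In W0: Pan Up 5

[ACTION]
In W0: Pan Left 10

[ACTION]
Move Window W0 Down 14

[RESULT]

                                             
   ┏━━━━━━━━━━━━━━━━━━┓                      
   ┃ FileBrowser      ┃                      
   ┠──────────────────┨                      
   ┃> [-] workspace/  ┃                      
   ┃    [+] static/   ┃                      
   ┃    [+] models/   ┃                      
   ┃    router.py     ┃                      
   ┃    [+] assets/   ┃━━━━━━━━━━━━━━━━━━━━━━
   ┃                  ┃geViewer              
   ┃                  ┃──────────────────────
   ┃                  ┃                      
   ┃                  ┃                      
   ┃                  ┃                      
   ┃                  ┃                      
   ┃                  ┃ ░                    
   ┃                  ┃░░                    
   ┃                  ┃░░░                   
   ┗━━━━━━━━━━━━━━━━━━┛░░░                   
                  ┃   ░░░░░              ░░░░
                  ┃  ░░░░░░ ▒            ░░░░
                  ┗━━━━━━━━━━━━━━━━━━━━━━━━━━


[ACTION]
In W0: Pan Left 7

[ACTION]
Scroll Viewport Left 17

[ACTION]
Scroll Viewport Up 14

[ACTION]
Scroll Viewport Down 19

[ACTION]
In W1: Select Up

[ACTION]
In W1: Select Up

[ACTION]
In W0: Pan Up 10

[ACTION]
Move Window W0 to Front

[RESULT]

                                             
   ┏━━━━━━━━━━━━━━━━━━┓                      
   ┃ FileBrowser      ┃                      
   ┠──────────────────┨                      
   ┃> [-] workspace/  ┃                      
   ┃    [+] static/   ┃                      
   ┃    [+] models/   ┃                      
   ┃    router.py     ┃                      
   ┃    [+] assets┏━━━━━━━━━━━━━━━━━━━━━━━━━━
   ┃              ┃ ImageViewer              
   ┃              ┠──────────────────────────
   ┃              ┃                          
   ┃              ┃                          
   ┃              ┃                          
   ┃              ┃                          
   ┃              ┃     ░                    
   ┃              ┃    ░░                    
   ┃              ┃    ░░░                   
   ┗━━━━━━━━━━━━━━┃   ░░░░                   
                  ┃   ░░░░░              ░░░░
                  ┃  ░░░░░░ ▒            ░░░░
                  ┗━━━━━━━━━━━━━━━━━━━━━━━━━━


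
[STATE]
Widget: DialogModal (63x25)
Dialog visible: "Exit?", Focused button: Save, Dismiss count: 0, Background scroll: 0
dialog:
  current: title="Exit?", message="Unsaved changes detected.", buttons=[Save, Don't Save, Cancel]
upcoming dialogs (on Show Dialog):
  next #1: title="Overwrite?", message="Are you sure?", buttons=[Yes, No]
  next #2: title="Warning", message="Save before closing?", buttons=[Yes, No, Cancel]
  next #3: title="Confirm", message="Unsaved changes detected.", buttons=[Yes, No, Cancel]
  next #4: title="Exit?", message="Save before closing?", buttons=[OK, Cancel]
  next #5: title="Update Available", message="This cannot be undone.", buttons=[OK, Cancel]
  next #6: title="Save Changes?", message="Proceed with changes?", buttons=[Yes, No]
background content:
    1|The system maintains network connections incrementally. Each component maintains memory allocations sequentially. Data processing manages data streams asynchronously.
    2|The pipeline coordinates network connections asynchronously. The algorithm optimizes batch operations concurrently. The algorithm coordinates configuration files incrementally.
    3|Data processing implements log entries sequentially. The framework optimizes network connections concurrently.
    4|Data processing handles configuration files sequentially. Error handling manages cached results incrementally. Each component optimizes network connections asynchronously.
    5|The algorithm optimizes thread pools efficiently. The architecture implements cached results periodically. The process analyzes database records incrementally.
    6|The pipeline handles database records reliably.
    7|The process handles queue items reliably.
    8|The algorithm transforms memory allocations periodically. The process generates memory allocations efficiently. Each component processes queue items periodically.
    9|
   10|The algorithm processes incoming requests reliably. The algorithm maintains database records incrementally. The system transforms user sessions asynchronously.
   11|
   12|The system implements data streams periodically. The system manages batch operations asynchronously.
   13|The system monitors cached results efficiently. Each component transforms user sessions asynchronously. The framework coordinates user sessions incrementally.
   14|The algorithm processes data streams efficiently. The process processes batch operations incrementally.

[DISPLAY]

The system maintains network connections incrementally. Each co
The pipeline coordinates network connections asynchronously. Th
Data processing implements log entries sequentially. The framew
Data processing handles configuration files sequentially. Error
The algorithm optimizes thread pools efficiently. The architect
The pipeline handles database records reliably.                
The process handles queue items reliably.                      
The algorithm transforms memory allocations periodically. The p
                                                               
The algorithm processes incoming requests reliably. The algorit
               ┌──────────────────────────────┐                
The system impl│            Exit?             │. The system man
The system moni│  Unsaved changes detected.   │ Each component 
The algorithm p│ [Save]  Don't Save   Cancel  │y. The process p
               └──────────────────────────────┘                
                                                               
                                                               
                                                               
                                                               
                                                               
                                                               
                                                               
                                                               
                                                               
                                                               


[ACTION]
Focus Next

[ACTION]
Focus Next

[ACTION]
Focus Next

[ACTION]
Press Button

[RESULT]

The system maintains network connections incrementally. Each co
The pipeline coordinates network connections asynchronously. Th
Data processing implements log entries sequentially. The framew
Data processing handles configuration files sequentially. Error
The algorithm optimizes thread pools efficiently. The architect
The pipeline handles database records reliably.                
The process handles queue items reliably.                      
The algorithm transforms memory allocations periodically. The p
                                                               
The algorithm processes incoming requests reliably. The algorit
                                                               
The system implements data streams periodically. The system man
The system monitors cached results efficiently. Each component 
The algorithm processes data streams efficiently. The process p
                                                               
                                                               
                                                               
                                                               
                                                               
                                                               
                                                               
                                                               
                                                               
                                                               
                                                               
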